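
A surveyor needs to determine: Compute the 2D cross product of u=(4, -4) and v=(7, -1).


u x v = u_x*v_y - u_y*v_x = 4*(-1) - (-4)*7
= (-4) - (-28) = 24

24


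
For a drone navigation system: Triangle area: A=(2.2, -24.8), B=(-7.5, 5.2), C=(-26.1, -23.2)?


Area = |x_A(y_B-y_C) + x_B(y_C-y_A) + x_C(y_A-y_B)|/2
= |62.48 + (-12) + 783|/2
= 833.48/2 = 416.74

416.74


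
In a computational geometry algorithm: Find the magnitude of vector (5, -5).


|u| = sqrt(5^2 + (-5)^2) = sqrt(50) = 7.0711

7.0711


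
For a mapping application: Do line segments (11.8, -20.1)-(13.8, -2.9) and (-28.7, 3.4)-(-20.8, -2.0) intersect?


Cross products: d1=33.05, d2=179.73, d3=743.6, d4=596.92
d1*d2 < 0 and d3*d4 < 0? no

No, they don't intersect


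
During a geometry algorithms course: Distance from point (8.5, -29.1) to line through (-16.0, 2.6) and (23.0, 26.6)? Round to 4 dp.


|cross product| = 1824.3
|line direction| = sqrt(2097) = 45.793
Distance = 1824.3/sqrt(2097) = 39.838

39.838


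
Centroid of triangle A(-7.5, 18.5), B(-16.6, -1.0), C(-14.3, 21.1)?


Centroid = ((x_A+x_B+x_C)/3, (y_A+y_B+y_C)/3)
= (((-7.5)+(-16.6)+(-14.3))/3, (18.5+(-1)+21.1)/3)
= (-12.8, 12.8667)

(-12.8, 12.8667)


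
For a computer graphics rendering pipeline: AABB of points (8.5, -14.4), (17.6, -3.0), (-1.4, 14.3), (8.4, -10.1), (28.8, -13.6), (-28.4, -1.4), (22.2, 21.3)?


x range: [-28.4, 28.8]
y range: [-14.4, 21.3]
Bounding box: (-28.4,-14.4) to (28.8,21.3)

(-28.4,-14.4) to (28.8,21.3)


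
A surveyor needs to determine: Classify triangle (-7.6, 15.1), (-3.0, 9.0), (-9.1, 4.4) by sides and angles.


Side lengths squared: AB^2=58.37, BC^2=58.37, CA^2=116.74
Sorted: [58.37, 58.37, 116.74]
By sides: Isosceles, By angles: Right

Isosceles, Right


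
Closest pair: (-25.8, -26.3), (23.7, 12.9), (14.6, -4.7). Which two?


d(P0,P1) = 63.1418, d(P0,P2) = 45.8118, d(P1,P2) = 19.8134
Closest: P1 and P2

Closest pair: (23.7, 12.9) and (14.6, -4.7), distance = 19.8134


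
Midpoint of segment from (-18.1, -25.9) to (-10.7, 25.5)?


M = (((-18.1)+(-10.7))/2, ((-25.9)+25.5)/2)
= (-14.4, -0.2)

(-14.4, -0.2)


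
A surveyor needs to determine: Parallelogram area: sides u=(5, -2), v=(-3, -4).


|u x v| = |5*(-4) - (-2)*(-3)|
= |(-20) - 6| = 26

26


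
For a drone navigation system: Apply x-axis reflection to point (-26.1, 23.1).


Reflection over x-axis: (x,y) -> (x,-y)
(-26.1, 23.1) -> (-26.1, -23.1)

(-26.1, -23.1)


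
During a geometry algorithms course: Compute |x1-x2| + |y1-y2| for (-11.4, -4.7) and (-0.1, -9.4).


|(-11.4)-(-0.1)| + |(-4.7)-(-9.4)| = 11.3 + 4.7 = 16

16


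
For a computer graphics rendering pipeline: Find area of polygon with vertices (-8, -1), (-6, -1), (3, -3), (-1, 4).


Shoelace sum: ((-8)*(-1) - (-6)*(-1)) + ((-6)*(-3) - 3*(-1)) + (3*4 - (-1)*(-3)) + ((-1)*(-1) - (-8)*4)
= 65
Area = |65|/2 = 32.5

32.5


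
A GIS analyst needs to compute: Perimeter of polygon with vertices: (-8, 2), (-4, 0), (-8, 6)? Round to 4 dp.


Sides: (-8, 2)->(-4, 0): sqrt(20) = 4.472136, (-4, 0)->(-8, 6): sqrt(52) = 7.211103, (-8, 6)->(-8, 2): sqrt(16) = 4
Sum = 15.683239
Perimeter = 15.6832

15.6832


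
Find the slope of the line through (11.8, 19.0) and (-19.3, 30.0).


slope = (y2-y1)/(x2-x1) = (30-19)/((-19.3)-11.8) = 11/(-31.1) = -0.3537

-0.3537


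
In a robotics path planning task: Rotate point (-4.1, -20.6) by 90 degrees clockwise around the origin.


90° CW: (x,y) -> (y, -x)
(-4.1,-20.6) -> (-20.6, 4.1)

(-20.6, 4.1)


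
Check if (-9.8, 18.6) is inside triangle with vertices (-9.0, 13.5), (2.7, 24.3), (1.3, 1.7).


Cross products: AB x AP = 68.31, BC x BP = -274.52, CA x CP = -43.09
All same sign? no

No, outside


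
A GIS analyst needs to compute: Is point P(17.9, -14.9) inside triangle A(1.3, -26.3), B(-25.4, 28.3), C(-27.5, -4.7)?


Cross products: AB x AP = -1210.74, BC x BP = 1519.62, CA x CP = 686.88
All same sign? no

No, outside


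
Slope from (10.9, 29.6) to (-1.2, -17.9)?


slope = (y2-y1)/(x2-x1) = ((-17.9)-29.6)/((-1.2)-10.9) = (-47.5)/(-12.1) = 3.9256

3.9256


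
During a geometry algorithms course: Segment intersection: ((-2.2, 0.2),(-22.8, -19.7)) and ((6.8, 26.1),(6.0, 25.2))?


Cross products: d1=12.62, d2=10, d3=-354.44, d4=-351.82
d1*d2 < 0 and d3*d4 < 0? no

No, they don't intersect


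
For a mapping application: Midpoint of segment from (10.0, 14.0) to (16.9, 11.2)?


M = ((10+16.9)/2, (14+11.2)/2)
= (13.45, 12.6)

(13.45, 12.6)


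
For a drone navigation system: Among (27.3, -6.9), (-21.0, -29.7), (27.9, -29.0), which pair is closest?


d(P0,P1) = 53.411, d(P0,P2) = 22.1081, d(P1,P2) = 48.905
Closest: P0 and P2

Closest pair: (27.3, -6.9) and (27.9, -29.0), distance = 22.1081


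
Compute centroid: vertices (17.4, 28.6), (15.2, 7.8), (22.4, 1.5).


Centroid = ((x_A+x_B+x_C)/3, (y_A+y_B+y_C)/3)
= ((17.4+15.2+22.4)/3, (28.6+7.8+1.5)/3)
= (18.3333, 12.6333)

(18.3333, 12.6333)


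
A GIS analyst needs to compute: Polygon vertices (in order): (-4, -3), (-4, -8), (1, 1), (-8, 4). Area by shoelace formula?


Shoelace sum: ((-4)*(-8) - (-4)*(-3)) + ((-4)*1 - 1*(-8)) + (1*4 - (-8)*1) + ((-8)*(-3) - (-4)*4)
= 76
Area = |76|/2 = 38

38


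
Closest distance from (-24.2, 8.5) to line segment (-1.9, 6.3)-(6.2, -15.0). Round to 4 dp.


Project P onto AB: t = 0 (clamped to [0,1])
Closest point on segment: (-1.9, 6.3)
Distance: 22.4083

22.4083


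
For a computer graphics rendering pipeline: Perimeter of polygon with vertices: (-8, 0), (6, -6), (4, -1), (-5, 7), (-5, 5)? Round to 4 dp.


Sides: (-8, 0)->(6, -6): sqrt(232) = 15.231546, (6, -6)->(4, -1): sqrt(29) = 5.385165, (4, -1)->(-5, 7): sqrt(145) = 12.041595, (-5, 7)->(-5, 5): sqrt(4) = 2, (-5, 5)->(-8, 0): sqrt(34) = 5.830952
Sum = 40.489258
Perimeter = 40.4893

40.4893


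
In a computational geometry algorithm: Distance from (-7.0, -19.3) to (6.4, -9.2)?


dx=13.4, dy=10.1
d^2 = 13.4^2 + 10.1^2 = 281.57
d = sqrt(281.57) = 16.78

16.78


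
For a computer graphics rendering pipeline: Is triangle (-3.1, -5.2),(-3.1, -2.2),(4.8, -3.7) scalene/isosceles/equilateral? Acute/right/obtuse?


Side lengths squared: AB^2=9, BC^2=64.66, CA^2=64.66
Sorted: [9, 64.66, 64.66]
By sides: Isosceles, By angles: Acute

Isosceles, Acute


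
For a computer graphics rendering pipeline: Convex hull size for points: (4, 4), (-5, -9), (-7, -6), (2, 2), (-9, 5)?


Convex hull vertices (CCW): (-9, 5), (-7, -6), (-5, -9), (4, 4)
Count = 4

4


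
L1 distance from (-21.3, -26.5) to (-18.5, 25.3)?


|(-21.3)-(-18.5)| + |(-26.5)-25.3| = 2.8 + 51.8 = 54.6

54.6


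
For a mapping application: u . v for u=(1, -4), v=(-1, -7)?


u . v = u_x*v_x + u_y*v_y = 1*(-1) + (-4)*(-7)
= (-1) + 28 = 27

27


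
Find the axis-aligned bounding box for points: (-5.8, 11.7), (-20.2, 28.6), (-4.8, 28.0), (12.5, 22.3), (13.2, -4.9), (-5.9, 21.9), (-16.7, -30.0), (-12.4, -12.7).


x range: [-20.2, 13.2]
y range: [-30, 28.6]
Bounding box: (-20.2,-30) to (13.2,28.6)

(-20.2,-30) to (13.2,28.6)


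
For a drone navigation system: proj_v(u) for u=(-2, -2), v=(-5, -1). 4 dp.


u.v = 12, |v| = sqrt(26) = 5.099
Scalar projection = u.v / |v| = 12 / sqrt(26) = 2.3534

2.3534


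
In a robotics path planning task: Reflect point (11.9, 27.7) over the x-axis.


Reflection over x-axis: (x,y) -> (x,-y)
(11.9, 27.7) -> (11.9, -27.7)

(11.9, -27.7)


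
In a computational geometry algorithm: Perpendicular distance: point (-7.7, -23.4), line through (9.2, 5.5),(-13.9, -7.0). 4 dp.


|cross product| = 456.34
|line direction| = sqrt(689.86) = 26.2652
Distance = 456.34/sqrt(689.86) = 17.3743

17.3743


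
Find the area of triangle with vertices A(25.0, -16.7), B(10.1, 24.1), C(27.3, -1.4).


Area = |x_A(y_B-y_C) + x_B(y_C-y_A) + x_C(y_A-y_B)|/2
= |637.5 + 154.53 + (-1113.84)|/2
= 321.81/2 = 160.905

160.905


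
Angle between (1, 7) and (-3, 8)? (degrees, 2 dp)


u.v = 53, |u| = sqrt(50) = 7.0711, |v| = sqrt(73) = 8.544
cos(theta) = u.v/(|u||v|) = 53/sqrt(3650) = 0.877262
theta = acos(0.877262) = 28.69 degrees

28.69 degrees


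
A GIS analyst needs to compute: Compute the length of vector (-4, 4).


|u| = sqrt((-4)^2 + 4^2) = sqrt(32) = 5.6569

5.6569


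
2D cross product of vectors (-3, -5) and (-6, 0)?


u x v = u_x*v_y - u_y*v_x = (-3)*0 - (-5)*(-6)
= 0 - 30 = -30

-30


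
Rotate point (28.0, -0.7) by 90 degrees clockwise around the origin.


90° CW: (x,y) -> (y, -x)
(28,-0.7) -> (-0.7, -28)

(-0.7, -28)


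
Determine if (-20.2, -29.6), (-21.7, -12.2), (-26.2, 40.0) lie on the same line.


Cross product: ((-21.7)-(-20.2))*(40-(-29.6)) - ((-12.2)-(-29.6))*((-26.2)-(-20.2))
= 0

Yes, collinear


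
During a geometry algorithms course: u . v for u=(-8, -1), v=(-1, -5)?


u . v = u_x*v_x + u_y*v_y = (-8)*(-1) + (-1)*(-5)
= 8 + 5 = 13

13


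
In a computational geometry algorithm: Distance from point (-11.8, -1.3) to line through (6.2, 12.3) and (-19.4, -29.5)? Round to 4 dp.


|cross product| = 404.24
|line direction| = sqrt(2402.6) = 49.0163
Distance = 404.24/sqrt(2402.6) = 8.247

8.247


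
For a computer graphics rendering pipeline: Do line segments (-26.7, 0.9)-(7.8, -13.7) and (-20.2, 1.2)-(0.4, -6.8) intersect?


Cross products: d1=-58.18, d2=-82.94, d3=105.25, d4=130.01
d1*d2 < 0 and d3*d4 < 0? no

No, they don't intersect


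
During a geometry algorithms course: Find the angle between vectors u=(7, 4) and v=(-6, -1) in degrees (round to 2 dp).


u.v = -46, |u| = sqrt(65) = 8.0623, |v| = sqrt(37) = 6.0828
cos(theta) = u.v/(|u||v|) = -46/sqrt(2405) = -0.937994
theta = acos(-0.937994) = 159.72 degrees

159.72 degrees


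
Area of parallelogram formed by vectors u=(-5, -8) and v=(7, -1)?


|u x v| = |(-5)*(-1) - (-8)*7|
= |5 - (-56)| = 61

61


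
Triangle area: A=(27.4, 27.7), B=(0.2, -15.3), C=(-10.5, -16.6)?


Area = |x_A(y_B-y_C) + x_B(y_C-y_A) + x_C(y_A-y_B)|/2
= |35.62 + (-8.86) + (-451.5)|/2
= 424.74/2 = 212.37

212.37


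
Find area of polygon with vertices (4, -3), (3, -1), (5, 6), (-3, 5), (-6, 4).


Shoelace sum: (4*(-1) - 3*(-3)) + (3*6 - 5*(-1)) + (5*5 - (-3)*6) + ((-3)*4 - (-6)*5) + ((-6)*(-3) - 4*4)
= 91
Area = |91|/2 = 45.5

45.5


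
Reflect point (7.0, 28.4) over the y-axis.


Reflection over y-axis: (x,y) -> (-x,y)
(7, 28.4) -> (-7, 28.4)

(-7, 28.4)


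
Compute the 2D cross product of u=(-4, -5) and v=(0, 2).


u x v = u_x*v_y - u_y*v_x = (-4)*2 - (-5)*0
= (-8) - 0 = -8

-8


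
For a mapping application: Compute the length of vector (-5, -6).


|u| = sqrt((-5)^2 + (-6)^2) = sqrt(61) = 7.8102

7.8102


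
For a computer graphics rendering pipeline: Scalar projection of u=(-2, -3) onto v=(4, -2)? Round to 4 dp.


u.v = -2, |v| = sqrt(20) = 4.4721
Scalar projection = u.v / |v| = -2 / sqrt(20) = -0.4472

-0.4472


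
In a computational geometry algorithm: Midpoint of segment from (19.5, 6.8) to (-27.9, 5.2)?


M = ((19.5+(-27.9))/2, (6.8+5.2)/2)
= (-4.2, 6)

(-4.2, 6)


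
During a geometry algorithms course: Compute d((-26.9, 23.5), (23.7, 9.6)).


dx=50.6, dy=-13.9
d^2 = 50.6^2 + (-13.9)^2 = 2753.57
d = sqrt(2753.57) = 52.4745

52.4745


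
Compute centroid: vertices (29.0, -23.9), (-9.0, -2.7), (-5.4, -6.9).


Centroid = ((x_A+x_B+x_C)/3, (y_A+y_B+y_C)/3)
= ((29+(-9)+(-5.4))/3, ((-23.9)+(-2.7)+(-6.9))/3)
= (4.8667, -11.1667)

(4.8667, -11.1667)


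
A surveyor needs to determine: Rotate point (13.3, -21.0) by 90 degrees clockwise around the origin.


90° CW: (x,y) -> (y, -x)
(13.3,-21) -> (-21, -13.3)

(-21, -13.3)


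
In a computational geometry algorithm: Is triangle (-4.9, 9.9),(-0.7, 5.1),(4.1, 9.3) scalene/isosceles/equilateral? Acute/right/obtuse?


Side lengths squared: AB^2=40.68, BC^2=40.68, CA^2=81.36
Sorted: [40.68, 40.68, 81.36]
By sides: Isosceles, By angles: Right

Isosceles, Right


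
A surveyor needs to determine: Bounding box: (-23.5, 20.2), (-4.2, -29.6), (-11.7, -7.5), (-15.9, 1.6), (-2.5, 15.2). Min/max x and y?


x range: [-23.5, -2.5]
y range: [-29.6, 20.2]
Bounding box: (-23.5,-29.6) to (-2.5,20.2)

(-23.5,-29.6) to (-2.5,20.2)


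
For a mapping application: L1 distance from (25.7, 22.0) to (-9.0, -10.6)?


|25.7-(-9)| + |22-(-10.6)| = 34.7 + 32.6 = 67.3

67.3


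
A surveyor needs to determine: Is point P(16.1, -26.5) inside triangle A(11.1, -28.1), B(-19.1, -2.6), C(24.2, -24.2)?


Cross products: AB x AP = -175.82, BC x BP = -274.55, CA x CP = -1.46
All same sign? yes

Yes, inside


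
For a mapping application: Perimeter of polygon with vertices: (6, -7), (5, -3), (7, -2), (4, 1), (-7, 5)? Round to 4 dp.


Sides: (6, -7)->(5, -3): sqrt(17) = 4.123106, (5, -3)->(7, -2): sqrt(5) = 2.236068, (7, -2)->(4, 1): sqrt(18) = 4.242641, (4, 1)->(-7, 5): sqrt(137) = 11.7047, (-7, 5)->(6, -7): sqrt(313) = 17.691806
Sum = 39.998321
Perimeter = 39.9983

39.9983


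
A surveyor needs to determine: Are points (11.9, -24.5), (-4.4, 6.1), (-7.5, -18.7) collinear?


Cross product: ((-4.4)-11.9)*((-18.7)-(-24.5)) - (6.1-(-24.5))*((-7.5)-11.9)
= 499.1

No, not collinear


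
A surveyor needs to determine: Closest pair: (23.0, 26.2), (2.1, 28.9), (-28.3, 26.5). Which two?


d(P0,P1) = 21.0737, d(P0,P2) = 51.3009, d(P1,P2) = 30.4946
Closest: P0 and P1

Closest pair: (23.0, 26.2) and (2.1, 28.9), distance = 21.0737


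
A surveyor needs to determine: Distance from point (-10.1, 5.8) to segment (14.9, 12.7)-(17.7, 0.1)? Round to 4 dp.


Project P onto AB: t = 0.1017 (clamped to [0,1])
Closest point on segment: (15.1847, 11.4188)
Distance: 25.9015

25.9015


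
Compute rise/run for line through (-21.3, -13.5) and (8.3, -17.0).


slope = (y2-y1)/(x2-x1) = ((-17)-(-13.5))/(8.3-(-21.3)) = (-3.5)/29.6 = -0.1182

-0.1182


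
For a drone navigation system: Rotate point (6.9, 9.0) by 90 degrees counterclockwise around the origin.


90° CCW: (x,y) -> (-y, x)
(6.9,9) -> (-9, 6.9)

(-9, 6.9)


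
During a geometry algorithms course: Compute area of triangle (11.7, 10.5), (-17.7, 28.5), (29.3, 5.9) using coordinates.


Area = |x_A(y_B-y_C) + x_B(y_C-y_A) + x_C(y_A-y_B)|/2
= |264.42 + 81.42 + (-527.4)|/2
= 181.56/2 = 90.78

90.78


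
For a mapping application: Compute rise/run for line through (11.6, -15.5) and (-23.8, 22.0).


slope = (y2-y1)/(x2-x1) = (22-(-15.5))/((-23.8)-11.6) = 37.5/(-35.4) = -1.0593

-1.0593


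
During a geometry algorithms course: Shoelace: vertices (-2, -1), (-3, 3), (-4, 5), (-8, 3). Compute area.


Shoelace sum: ((-2)*3 - (-3)*(-1)) + ((-3)*5 - (-4)*3) + ((-4)*3 - (-8)*5) + ((-8)*(-1) - (-2)*3)
= 30
Area = |30|/2 = 15

15


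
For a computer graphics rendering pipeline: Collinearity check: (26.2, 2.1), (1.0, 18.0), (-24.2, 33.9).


Cross product: (1-26.2)*(33.9-2.1) - (18-2.1)*((-24.2)-26.2)
= 0

Yes, collinear


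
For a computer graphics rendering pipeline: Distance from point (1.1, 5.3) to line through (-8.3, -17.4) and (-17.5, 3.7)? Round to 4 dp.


|cross product| = 407.18
|line direction| = sqrt(529.85) = 23.0185
Distance = 407.18/sqrt(529.85) = 17.6893

17.6893


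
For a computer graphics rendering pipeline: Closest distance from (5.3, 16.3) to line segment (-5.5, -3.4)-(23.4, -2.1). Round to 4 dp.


Project P onto AB: t = 0.4035 (clamped to [0,1])
Closest point on segment: (6.1626, -2.8754)
Distance: 19.1948

19.1948


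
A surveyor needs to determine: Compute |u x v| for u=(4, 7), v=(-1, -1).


|u x v| = |4*(-1) - 7*(-1)|
= |(-4) - (-7)| = 3

3


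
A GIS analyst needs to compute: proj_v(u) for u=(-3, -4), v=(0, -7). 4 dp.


u.v = 28, |v| = sqrt(49) = 7
Scalar projection = u.v / |v| = 28 / sqrt(49) = 4

4


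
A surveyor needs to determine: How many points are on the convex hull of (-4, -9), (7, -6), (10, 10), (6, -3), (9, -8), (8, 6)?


Convex hull vertices (CCW): (-4, -9), (9, -8), (10, 10)
Count = 3

3


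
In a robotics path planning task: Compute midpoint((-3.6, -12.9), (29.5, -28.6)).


M = (((-3.6)+29.5)/2, ((-12.9)+(-28.6))/2)
= (12.95, -20.75)

(12.95, -20.75)


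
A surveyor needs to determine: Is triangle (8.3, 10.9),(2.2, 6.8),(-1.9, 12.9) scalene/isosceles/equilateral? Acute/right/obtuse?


Side lengths squared: AB^2=54.02, BC^2=54.02, CA^2=108.04
Sorted: [54.02, 54.02, 108.04]
By sides: Isosceles, By angles: Right

Isosceles, Right


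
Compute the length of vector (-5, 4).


|u| = sqrt((-5)^2 + 4^2) = sqrt(41) = 6.4031

6.4031


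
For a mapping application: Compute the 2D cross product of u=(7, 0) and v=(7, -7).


u x v = u_x*v_y - u_y*v_x = 7*(-7) - 0*7
= (-49) - 0 = -49

-49


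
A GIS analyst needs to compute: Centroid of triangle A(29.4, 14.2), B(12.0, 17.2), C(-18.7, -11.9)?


Centroid = ((x_A+x_B+x_C)/3, (y_A+y_B+y_C)/3)
= ((29.4+12+(-18.7))/3, (14.2+17.2+(-11.9))/3)
= (7.5667, 6.5)

(7.5667, 6.5)


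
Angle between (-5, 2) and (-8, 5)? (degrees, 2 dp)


u.v = 50, |u| = sqrt(29) = 5.3852, |v| = sqrt(89) = 9.434
cos(theta) = u.v/(|u||v|) = 50/sqrt(2581) = 0.984183
theta = acos(0.984183) = 10.2 degrees

10.2 degrees


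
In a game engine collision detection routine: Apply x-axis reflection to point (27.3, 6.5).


Reflection over x-axis: (x,y) -> (x,-y)
(27.3, 6.5) -> (27.3, -6.5)

(27.3, -6.5)


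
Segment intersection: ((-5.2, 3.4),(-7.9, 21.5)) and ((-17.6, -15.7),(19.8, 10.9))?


Cross products: d1=384.5, d2=1133.26, d3=276.01, d4=-472.75
d1*d2 < 0 and d3*d4 < 0? no

No, they don't intersect


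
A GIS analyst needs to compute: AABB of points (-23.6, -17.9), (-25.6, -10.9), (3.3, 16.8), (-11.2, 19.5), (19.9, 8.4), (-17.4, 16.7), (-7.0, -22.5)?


x range: [-25.6, 19.9]
y range: [-22.5, 19.5]
Bounding box: (-25.6,-22.5) to (19.9,19.5)

(-25.6,-22.5) to (19.9,19.5)


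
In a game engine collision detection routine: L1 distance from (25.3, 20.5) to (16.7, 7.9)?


|25.3-16.7| + |20.5-7.9| = 8.6 + 12.6 = 21.2

21.2


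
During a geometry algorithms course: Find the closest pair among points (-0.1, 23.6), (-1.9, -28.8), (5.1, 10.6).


d(P0,P1) = 52.4309, d(P0,P2) = 14.0014, d(P1,P2) = 40.017
Closest: P0 and P2

Closest pair: (-0.1, 23.6) and (5.1, 10.6), distance = 14.0014


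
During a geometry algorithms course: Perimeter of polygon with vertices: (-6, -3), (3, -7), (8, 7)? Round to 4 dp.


Sides: (-6, -3)->(3, -7): sqrt(97) = 9.848858, (3, -7)->(8, 7): sqrt(221) = 14.866069, (8, 7)->(-6, -3): sqrt(296) = 17.204651
Sum = 41.919578
Perimeter = 41.9196

41.9196


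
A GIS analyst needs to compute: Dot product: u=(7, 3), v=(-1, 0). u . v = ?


u . v = u_x*v_x + u_y*v_y = 7*(-1) + 3*0
= (-7) + 0 = -7

-7


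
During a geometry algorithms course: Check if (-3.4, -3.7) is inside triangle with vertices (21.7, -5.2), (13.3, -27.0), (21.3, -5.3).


Cross products: AB x AP = -559.78, BC x BP = 548.79, CA x CP = 3.11
All same sign? no

No, outside


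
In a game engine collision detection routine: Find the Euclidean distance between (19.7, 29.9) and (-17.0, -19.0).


dx=-36.7, dy=-48.9
d^2 = (-36.7)^2 + (-48.9)^2 = 3738.1
d = sqrt(3738.1) = 61.14

61.14


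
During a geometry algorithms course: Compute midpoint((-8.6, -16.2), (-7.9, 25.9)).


M = (((-8.6)+(-7.9))/2, ((-16.2)+25.9)/2)
= (-8.25, 4.85)

(-8.25, 4.85)


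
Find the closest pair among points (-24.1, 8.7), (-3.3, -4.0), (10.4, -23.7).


d(P0,P1) = 24.3707, d(P0,P2) = 47.3287, d(P1,P2) = 23.9954
Closest: P1 and P2

Closest pair: (-3.3, -4.0) and (10.4, -23.7), distance = 23.9954


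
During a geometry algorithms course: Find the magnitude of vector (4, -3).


|u| = sqrt(4^2 + (-3)^2) = sqrt(25) = 5

5


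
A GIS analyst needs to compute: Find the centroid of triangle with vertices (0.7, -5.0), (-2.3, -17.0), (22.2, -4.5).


Centroid = ((x_A+x_B+x_C)/3, (y_A+y_B+y_C)/3)
= ((0.7+(-2.3)+22.2)/3, ((-5)+(-17)+(-4.5))/3)
= (6.8667, -8.8333)

(6.8667, -8.8333)


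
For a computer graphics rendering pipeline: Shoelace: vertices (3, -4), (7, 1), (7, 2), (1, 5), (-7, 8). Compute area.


Shoelace sum: (3*1 - 7*(-4)) + (7*2 - 7*1) + (7*5 - 1*2) + (1*8 - (-7)*5) + ((-7)*(-4) - 3*8)
= 118
Area = |118|/2 = 59

59


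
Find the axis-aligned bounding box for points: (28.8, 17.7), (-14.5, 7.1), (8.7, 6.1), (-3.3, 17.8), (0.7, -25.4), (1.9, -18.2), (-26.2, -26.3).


x range: [-26.2, 28.8]
y range: [-26.3, 17.8]
Bounding box: (-26.2,-26.3) to (28.8,17.8)

(-26.2,-26.3) to (28.8,17.8)


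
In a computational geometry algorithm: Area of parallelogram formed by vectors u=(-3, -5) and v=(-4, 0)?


|u x v| = |(-3)*0 - (-5)*(-4)|
= |0 - 20| = 20

20


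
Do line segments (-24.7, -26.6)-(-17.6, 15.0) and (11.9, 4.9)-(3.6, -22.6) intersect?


Cross products: d1=-745.05, d2=-895.08, d3=-1298.91, d4=-1148.88
d1*d2 < 0 and d3*d4 < 0? no

No, they don't intersect


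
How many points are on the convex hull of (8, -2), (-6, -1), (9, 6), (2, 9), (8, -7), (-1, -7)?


Convex hull vertices (CCW): (-6, -1), (-1, -7), (8, -7), (9, 6), (2, 9)
Count = 5

5


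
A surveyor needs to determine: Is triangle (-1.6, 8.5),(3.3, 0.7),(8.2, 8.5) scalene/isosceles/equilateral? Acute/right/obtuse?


Side lengths squared: AB^2=84.85, BC^2=84.85, CA^2=96.04
Sorted: [84.85, 84.85, 96.04]
By sides: Isosceles, By angles: Acute

Isosceles, Acute


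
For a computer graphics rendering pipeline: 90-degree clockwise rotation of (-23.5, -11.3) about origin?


90° CW: (x,y) -> (y, -x)
(-23.5,-11.3) -> (-11.3, 23.5)

(-11.3, 23.5)


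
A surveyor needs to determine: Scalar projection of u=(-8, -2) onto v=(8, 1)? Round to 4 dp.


u.v = -66, |v| = sqrt(65) = 8.0623
Scalar projection = u.v / |v| = -66 / sqrt(65) = -8.1863

-8.1863


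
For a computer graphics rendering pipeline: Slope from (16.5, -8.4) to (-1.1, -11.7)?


slope = (y2-y1)/(x2-x1) = ((-11.7)-(-8.4))/((-1.1)-16.5) = (-3.3)/(-17.6) = 0.1875

0.1875


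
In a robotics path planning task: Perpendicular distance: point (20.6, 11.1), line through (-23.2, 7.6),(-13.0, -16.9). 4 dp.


|cross product| = 1108.8
|line direction| = sqrt(704.29) = 26.5385
Distance = 1108.8/sqrt(704.29) = 41.7809

41.7809


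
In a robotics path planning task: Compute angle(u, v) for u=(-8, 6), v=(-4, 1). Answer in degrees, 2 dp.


u.v = 38, |u| = sqrt(100) = 10, |v| = sqrt(17) = 4.1231
cos(theta) = u.v/(|u||v|) = 38/sqrt(1700) = 0.921635
theta = acos(0.921635) = 22.83 degrees

22.83 degrees


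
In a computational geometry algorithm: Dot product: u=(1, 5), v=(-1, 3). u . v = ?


u . v = u_x*v_x + u_y*v_y = 1*(-1) + 5*3
= (-1) + 15 = 14

14


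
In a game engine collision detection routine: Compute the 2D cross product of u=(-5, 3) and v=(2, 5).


u x v = u_x*v_y - u_y*v_x = (-5)*5 - 3*2
= (-25) - 6 = -31

-31


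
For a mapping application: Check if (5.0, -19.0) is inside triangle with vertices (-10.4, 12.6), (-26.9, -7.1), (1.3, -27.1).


Cross products: AB x AP = 824.78, BC x BP = 302.42, CA x CP = -241.66
All same sign? no

No, outside


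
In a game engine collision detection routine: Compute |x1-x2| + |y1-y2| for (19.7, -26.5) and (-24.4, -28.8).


|19.7-(-24.4)| + |(-26.5)-(-28.8)| = 44.1 + 2.3 = 46.4

46.4


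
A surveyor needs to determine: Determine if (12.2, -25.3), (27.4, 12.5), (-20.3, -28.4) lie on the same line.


Cross product: (27.4-12.2)*((-28.4)-(-25.3)) - (12.5-(-25.3))*((-20.3)-12.2)
= 1181.38

No, not collinear


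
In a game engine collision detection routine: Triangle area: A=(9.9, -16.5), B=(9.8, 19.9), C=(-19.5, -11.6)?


Area = |x_A(y_B-y_C) + x_B(y_C-y_A) + x_C(y_A-y_B)|/2
= |311.85 + 48.02 + 709.8|/2
= 1069.67/2 = 534.835

534.835


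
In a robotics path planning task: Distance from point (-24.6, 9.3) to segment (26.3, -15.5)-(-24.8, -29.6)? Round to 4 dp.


Project P onto AB: t = 0.8012 (clamped to [0,1])
Closest point on segment: (-14.6399, -26.7965)
Distance: 37.4455

37.4455


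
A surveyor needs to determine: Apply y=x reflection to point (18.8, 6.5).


Reflection over y=x: (x,y) -> (y,x)
(18.8, 6.5) -> (6.5, 18.8)

(6.5, 18.8)


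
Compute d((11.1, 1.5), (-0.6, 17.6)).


dx=-11.7, dy=16.1
d^2 = (-11.7)^2 + 16.1^2 = 396.1
d = sqrt(396.1) = 19.9023

19.9023


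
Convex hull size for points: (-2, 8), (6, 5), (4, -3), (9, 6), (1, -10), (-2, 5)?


Convex hull vertices (CCW): (-2, 5), (1, -10), (9, 6), (-2, 8)
Count = 4

4


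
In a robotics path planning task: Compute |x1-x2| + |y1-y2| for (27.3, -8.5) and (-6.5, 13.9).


|27.3-(-6.5)| + |(-8.5)-13.9| = 33.8 + 22.4 = 56.2

56.2


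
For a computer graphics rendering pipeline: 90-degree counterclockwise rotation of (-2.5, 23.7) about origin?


90° CCW: (x,y) -> (-y, x)
(-2.5,23.7) -> (-23.7, -2.5)

(-23.7, -2.5)


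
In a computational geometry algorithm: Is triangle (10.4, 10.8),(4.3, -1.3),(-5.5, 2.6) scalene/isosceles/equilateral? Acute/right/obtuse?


Side lengths squared: AB^2=183.62, BC^2=111.25, CA^2=320.05
Sorted: [111.25, 183.62, 320.05]
By sides: Scalene, By angles: Obtuse

Scalene, Obtuse


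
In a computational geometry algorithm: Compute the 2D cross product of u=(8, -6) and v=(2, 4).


u x v = u_x*v_y - u_y*v_x = 8*4 - (-6)*2
= 32 - (-12) = 44

44


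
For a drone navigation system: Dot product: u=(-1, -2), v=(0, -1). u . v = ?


u . v = u_x*v_x + u_y*v_y = (-1)*0 + (-2)*(-1)
= 0 + 2 = 2

2


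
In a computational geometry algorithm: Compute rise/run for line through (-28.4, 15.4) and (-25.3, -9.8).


slope = (y2-y1)/(x2-x1) = ((-9.8)-15.4)/((-25.3)-(-28.4)) = (-25.2)/3.1 = -8.129

-8.129


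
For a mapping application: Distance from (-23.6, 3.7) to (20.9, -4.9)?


dx=44.5, dy=-8.6
d^2 = 44.5^2 + (-8.6)^2 = 2054.21
d = sqrt(2054.21) = 45.3234

45.3234


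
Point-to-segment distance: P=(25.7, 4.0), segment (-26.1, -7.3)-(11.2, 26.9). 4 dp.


Project P onto AB: t = 0.9054 (clamped to [0,1])
Closest point on segment: (7.6705, 23.6638)
Distance: 26.6783

26.6783


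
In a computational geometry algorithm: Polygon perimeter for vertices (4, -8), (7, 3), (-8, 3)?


Sides: (4, -8)->(7, 3): sqrt(130) = 11.401754, (7, 3)->(-8, 3): sqrt(225) = 15, (-8, 3)->(4, -8): sqrt(265) = 16.278821
Sum = 42.680575
Perimeter = 42.6806

42.6806


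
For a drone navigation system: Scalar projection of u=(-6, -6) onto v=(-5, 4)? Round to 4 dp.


u.v = 6, |v| = sqrt(41) = 6.4031
Scalar projection = u.v / |v| = 6 / sqrt(41) = 0.937

0.937


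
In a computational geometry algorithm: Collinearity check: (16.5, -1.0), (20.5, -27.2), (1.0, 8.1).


Cross product: (20.5-16.5)*(8.1-(-1)) - ((-27.2)-(-1))*(1-16.5)
= -369.7

No, not collinear


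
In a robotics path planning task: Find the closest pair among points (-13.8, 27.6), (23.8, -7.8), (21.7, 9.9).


d(P0,P1) = 51.6422, d(P0,P2) = 39.6679, d(P1,P2) = 17.8241
Closest: P1 and P2

Closest pair: (23.8, -7.8) and (21.7, 9.9), distance = 17.8241


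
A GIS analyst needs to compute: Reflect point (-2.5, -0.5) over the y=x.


Reflection over y=x: (x,y) -> (y,x)
(-2.5, -0.5) -> (-0.5, -2.5)

(-0.5, -2.5)


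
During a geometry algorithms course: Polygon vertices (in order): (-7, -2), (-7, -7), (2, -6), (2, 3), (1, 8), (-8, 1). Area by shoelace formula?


Shoelace sum: ((-7)*(-7) - (-7)*(-2)) + ((-7)*(-6) - 2*(-7)) + (2*3 - 2*(-6)) + (2*8 - 1*3) + (1*1 - (-8)*8) + ((-8)*(-2) - (-7)*1)
= 210
Area = |210|/2 = 105

105


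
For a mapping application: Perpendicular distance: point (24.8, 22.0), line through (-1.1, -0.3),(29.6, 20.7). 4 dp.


|cross product| = 140.71
|line direction| = sqrt(1383.49) = 37.1953
Distance = 140.71/sqrt(1383.49) = 3.783

3.783


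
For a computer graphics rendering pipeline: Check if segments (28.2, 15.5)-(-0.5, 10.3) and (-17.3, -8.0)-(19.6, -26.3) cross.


Cross products: d1=1699.8, d2=982.71, d3=437.85, d4=1154.94
d1*d2 < 0 and d3*d4 < 0? no

No, they don't intersect


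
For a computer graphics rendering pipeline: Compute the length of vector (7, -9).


|u| = sqrt(7^2 + (-9)^2) = sqrt(130) = 11.4018

11.4018


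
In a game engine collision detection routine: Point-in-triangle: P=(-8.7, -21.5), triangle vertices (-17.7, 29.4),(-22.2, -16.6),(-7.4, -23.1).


Cross products: AB x AP = 643.05, BC x BP = 15.23, CA x CP = 51.77
All same sign? yes

Yes, inside


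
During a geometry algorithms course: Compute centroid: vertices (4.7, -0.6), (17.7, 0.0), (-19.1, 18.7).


Centroid = ((x_A+x_B+x_C)/3, (y_A+y_B+y_C)/3)
= ((4.7+17.7+(-19.1))/3, ((-0.6)+0+18.7)/3)
= (1.1, 6.0333)

(1.1, 6.0333)


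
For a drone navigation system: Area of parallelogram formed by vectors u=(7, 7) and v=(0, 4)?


|u x v| = |7*4 - 7*0|
= |28 - 0| = 28

28


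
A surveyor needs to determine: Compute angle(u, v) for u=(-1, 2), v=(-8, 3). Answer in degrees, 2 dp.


u.v = 14, |u| = sqrt(5) = 2.2361, |v| = sqrt(73) = 8.544
cos(theta) = u.v/(|u||v|) = 14/sqrt(365) = 0.732793
theta = acos(0.732793) = 42.88 degrees

42.88 degrees


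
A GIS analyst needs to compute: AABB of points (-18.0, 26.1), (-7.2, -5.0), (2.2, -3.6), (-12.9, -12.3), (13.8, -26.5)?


x range: [-18, 13.8]
y range: [-26.5, 26.1]
Bounding box: (-18,-26.5) to (13.8,26.1)

(-18,-26.5) to (13.8,26.1)


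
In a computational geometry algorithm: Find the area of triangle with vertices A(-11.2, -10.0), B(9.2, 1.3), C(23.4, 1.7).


Area = |x_A(y_B-y_C) + x_B(y_C-y_A) + x_C(y_A-y_B)|/2
= |4.48 + 107.64 + (-264.42)|/2
= 152.3/2 = 76.15

76.15


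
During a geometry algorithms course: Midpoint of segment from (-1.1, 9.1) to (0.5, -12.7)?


M = (((-1.1)+0.5)/2, (9.1+(-12.7))/2)
= (-0.3, -1.8)

(-0.3, -1.8)


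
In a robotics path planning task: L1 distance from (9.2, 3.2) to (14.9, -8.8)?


|9.2-14.9| + |3.2-(-8.8)| = 5.7 + 12 = 17.7

17.7


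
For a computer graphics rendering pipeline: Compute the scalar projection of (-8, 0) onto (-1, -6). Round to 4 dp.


u.v = 8, |v| = sqrt(37) = 6.0828
Scalar projection = u.v / |v| = 8 / sqrt(37) = 1.3152

1.3152


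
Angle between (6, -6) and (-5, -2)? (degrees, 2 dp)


u.v = -18, |u| = sqrt(72) = 8.4853, |v| = sqrt(29) = 5.3852
cos(theta) = u.v/(|u||v|) = -18/sqrt(2088) = -0.393919
theta = acos(-0.393919) = 113.2 degrees

113.2 degrees


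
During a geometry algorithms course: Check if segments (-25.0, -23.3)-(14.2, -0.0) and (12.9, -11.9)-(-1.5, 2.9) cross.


Cross products: d1=725.08, d2=-190.6, d3=-436.19, d4=479.49
d1*d2 < 0 and d3*d4 < 0? yes

Yes, they intersect


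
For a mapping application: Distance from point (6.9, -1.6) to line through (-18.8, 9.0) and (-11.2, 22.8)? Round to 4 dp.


|cross product| = 435.22
|line direction| = sqrt(248.2) = 15.7544
Distance = 435.22/sqrt(248.2) = 27.6254

27.6254


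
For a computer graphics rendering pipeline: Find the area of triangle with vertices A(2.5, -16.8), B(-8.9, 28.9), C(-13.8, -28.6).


Area = |x_A(y_B-y_C) + x_B(y_C-y_A) + x_C(y_A-y_B)|/2
= |143.75 + 105.02 + 630.66|/2
= 879.43/2 = 439.715

439.715


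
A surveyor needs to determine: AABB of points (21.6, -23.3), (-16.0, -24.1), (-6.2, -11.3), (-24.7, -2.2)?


x range: [-24.7, 21.6]
y range: [-24.1, -2.2]
Bounding box: (-24.7,-24.1) to (21.6,-2.2)

(-24.7,-24.1) to (21.6,-2.2)


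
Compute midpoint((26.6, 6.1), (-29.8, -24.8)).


M = ((26.6+(-29.8))/2, (6.1+(-24.8))/2)
= (-1.6, -9.35)

(-1.6, -9.35)


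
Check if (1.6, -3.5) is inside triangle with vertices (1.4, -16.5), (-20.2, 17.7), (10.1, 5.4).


Cross products: AB x AP = -287.64, BC x BP = -374.22, CA x CP = -108.72
All same sign? yes

Yes, inside


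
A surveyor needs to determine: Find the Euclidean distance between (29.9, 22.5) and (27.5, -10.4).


dx=-2.4, dy=-32.9
d^2 = (-2.4)^2 + (-32.9)^2 = 1088.17
d = sqrt(1088.17) = 32.9874

32.9874


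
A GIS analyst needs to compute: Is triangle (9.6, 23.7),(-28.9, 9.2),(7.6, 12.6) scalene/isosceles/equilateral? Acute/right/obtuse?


Side lengths squared: AB^2=1692.5, BC^2=1343.81, CA^2=127.21
Sorted: [127.21, 1343.81, 1692.5]
By sides: Scalene, By angles: Obtuse

Scalene, Obtuse


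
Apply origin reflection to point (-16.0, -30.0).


Reflection over origin: (x,y) -> (-x,-y)
(-16, -30) -> (16, 30)

(16, 30)


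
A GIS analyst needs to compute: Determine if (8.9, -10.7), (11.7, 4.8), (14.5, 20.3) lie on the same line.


Cross product: (11.7-8.9)*(20.3-(-10.7)) - (4.8-(-10.7))*(14.5-8.9)
= 0

Yes, collinear


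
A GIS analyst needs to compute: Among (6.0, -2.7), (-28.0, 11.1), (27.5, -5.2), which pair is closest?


d(P0,P1) = 36.6939, d(P0,P2) = 21.6449, d(P1,P2) = 57.8441
Closest: P0 and P2

Closest pair: (6.0, -2.7) and (27.5, -5.2), distance = 21.6449


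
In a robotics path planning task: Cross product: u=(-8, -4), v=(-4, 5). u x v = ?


u x v = u_x*v_y - u_y*v_x = (-8)*5 - (-4)*(-4)
= (-40) - 16 = -56

-56


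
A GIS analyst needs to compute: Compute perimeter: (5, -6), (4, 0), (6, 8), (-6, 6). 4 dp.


Sides: (5, -6)->(4, 0): sqrt(37) = 6.082763, (4, 0)->(6, 8): sqrt(68) = 8.246211, (6, 8)->(-6, 6): sqrt(148) = 12.165525, (-6, 6)->(5, -6): sqrt(265) = 16.278821
Sum = 42.77332
Perimeter = 42.7733

42.7733


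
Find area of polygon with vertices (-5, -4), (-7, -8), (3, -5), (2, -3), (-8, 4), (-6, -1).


Shoelace sum: ((-5)*(-8) - (-7)*(-4)) + ((-7)*(-5) - 3*(-8)) + (3*(-3) - 2*(-5)) + (2*4 - (-8)*(-3)) + ((-8)*(-1) - (-6)*4) + ((-6)*(-4) - (-5)*(-1))
= 107
Area = |107|/2 = 53.5

53.5


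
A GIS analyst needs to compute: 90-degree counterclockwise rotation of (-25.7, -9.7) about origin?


90° CCW: (x,y) -> (-y, x)
(-25.7,-9.7) -> (9.7, -25.7)

(9.7, -25.7)


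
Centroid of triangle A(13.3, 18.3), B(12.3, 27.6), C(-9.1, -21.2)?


Centroid = ((x_A+x_B+x_C)/3, (y_A+y_B+y_C)/3)
= ((13.3+12.3+(-9.1))/3, (18.3+27.6+(-21.2))/3)
= (5.5, 8.2333)

(5.5, 8.2333)


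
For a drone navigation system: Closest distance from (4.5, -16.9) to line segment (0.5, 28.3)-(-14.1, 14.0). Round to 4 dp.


Project P onto AB: t = 1 (clamped to [0,1])
Closest point on segment: (-14.1, 14)
Distance: 36.0662

36.0662


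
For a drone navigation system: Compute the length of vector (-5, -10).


|u| = sqrt((-5)^2 + (-10)^2) = sqrt(125) = 11.1803

11.1803


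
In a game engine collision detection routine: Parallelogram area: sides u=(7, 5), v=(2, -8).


|u x v| = |7*(-8) - 5*2|
= |(-56) - 10| = 66

66


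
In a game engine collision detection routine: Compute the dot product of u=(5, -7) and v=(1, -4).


u . v = u_x*v_x + u_y*v_y = 5*1 + (-7)*(-4)
= 5 + 28 = 33

33


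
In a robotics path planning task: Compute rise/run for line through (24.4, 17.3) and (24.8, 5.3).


slope = (y2-y1)/(x2-x1) = (5.3-17.3)/(24.8-24.4) = (-12)/0.4 = -30

-30


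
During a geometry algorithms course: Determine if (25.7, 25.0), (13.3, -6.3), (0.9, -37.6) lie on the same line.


Cross product: (13.3-25.7)*((-37.6)-25) - ((-6.3)-25)*(0.9-25.7)
= 0

Yes, collinear


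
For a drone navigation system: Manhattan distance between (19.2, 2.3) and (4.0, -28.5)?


|19.2-4| + |2.3-(-28.5)| = 15.2 + 30.8 = 46

46


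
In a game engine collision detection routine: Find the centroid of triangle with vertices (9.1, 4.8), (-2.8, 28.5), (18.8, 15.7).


Centroid = ((x_A+x_B+x_C)/3, (y_A+y_B+y_C)/3)
= ((9.1+(-2.8)+18.8)/3, (4.8+28.5+15.7)/3)
= (8.3667, 16.3333)

(8.3667, 16.3333)


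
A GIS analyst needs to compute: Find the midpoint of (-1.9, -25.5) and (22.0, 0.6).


M = (((-1.9)+22)/2, ((-25.5)+0.6)/2)
= (10.05, -12.45)

(10.05, -12.45)


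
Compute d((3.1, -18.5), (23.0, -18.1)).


dx=19.9, dy=0.4
d^2 = 19.9^2 + 0.4^2 = 396.17
d = sqrt(396.17) = 19.904

19.904


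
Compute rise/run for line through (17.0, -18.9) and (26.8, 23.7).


slope = (y2-y1)/(x2-x1) = (23.7-(-18.9))/(26.8-17) = 42.6/9.8 = 4.3469

4.3469


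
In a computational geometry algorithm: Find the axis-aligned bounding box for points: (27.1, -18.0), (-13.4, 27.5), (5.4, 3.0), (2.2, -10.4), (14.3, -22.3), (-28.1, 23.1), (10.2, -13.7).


x range: [-28.1, 27.1]
y range: [-22.3, 27.5]
Bounding box: (-28.1,-22.3) to (27.1,27.5)

(-28.1,-22.3) to (27.1,27.5)


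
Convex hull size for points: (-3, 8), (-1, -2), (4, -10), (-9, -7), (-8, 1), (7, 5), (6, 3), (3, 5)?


Convex hull vertices (CCW): (-9, -7), (4, -10), (7, 5), (-3, 8), (-8, 1)
Count = 5

5


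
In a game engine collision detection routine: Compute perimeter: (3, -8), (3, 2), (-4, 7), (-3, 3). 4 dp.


Sides: (3, -8)->(3, 2): sqrt(100) = 10, (3, 2)->(-4, 7): sqrt(74) = 8.602325, (-4, 7)->(-3, 3): sqrt(17) = 4.123106, (-3, 3)->(3, -8): sqrt(157) = 12.529964
Sum = 35.255395
Perimeter = 35.2554

35.2554


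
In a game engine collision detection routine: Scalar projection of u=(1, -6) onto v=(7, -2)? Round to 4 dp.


u.v = 19, |v| = sqrt(53) = 7.2801
Scalar projection = u.v / |v| = 19 / sqrt(53) = 2.6099

2.6099


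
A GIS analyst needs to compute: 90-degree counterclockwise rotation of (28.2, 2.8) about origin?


90° CCW: (x,y) -> (-y, x)
(28.2,2.8) -> (-2.8, 28.2)

(-2.8, 28.2)


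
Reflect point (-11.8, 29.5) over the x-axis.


Reflection over x-axis: (x,y) -> (x,-y)
(-11.8, 29.5) -> (-11.8, -29.5)

(-11.8, -29.5)


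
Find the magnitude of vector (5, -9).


|u| = sqrt(5^2 + (-9)^2) = sqrt(106) = 10.2956

10.2956


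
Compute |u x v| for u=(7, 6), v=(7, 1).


|u x v| = |7*1 - 6*7|
= |7 - 42| = 35

35


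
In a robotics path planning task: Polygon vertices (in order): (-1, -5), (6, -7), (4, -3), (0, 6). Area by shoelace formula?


Shoelace sum: ((-1)*(-7) - 6*(-5)) + (6*(-3) - 4*(-7)) + (4*6 - 0*(-3)) + (0*(-5) - (-1)*6)
= 77
Area = |77|/2 = 38.5

38.5


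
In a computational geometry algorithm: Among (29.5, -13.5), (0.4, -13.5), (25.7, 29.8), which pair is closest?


d(P0,P1) = 29.1, d(P0,P2) = 43.4664, d(P1,P2) = 50.1496
Closest: P0 and P1

Closest pair: (29.5, -13.5) and (0.4, -13.5), distance = 29.1


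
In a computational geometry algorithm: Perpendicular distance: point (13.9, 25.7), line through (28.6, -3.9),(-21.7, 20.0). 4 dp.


|cross product| = 1137.55
|line direction| = sqrt(3101.3) = 55.6893
Distance = 1137.55/sqrt(3101.3) = 20.4267

20.4267


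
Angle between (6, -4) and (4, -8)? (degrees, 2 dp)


u.v = 56, |u| = sqrt(52) = 7.2111, |v| = sqrt(80) = 8.9443
cos(theta) = u.v/(|u||v|) = 56/sqrt(4160) = 0.868243
theta = acos(0.868243) = 29.74 degrees

29.74 degrees


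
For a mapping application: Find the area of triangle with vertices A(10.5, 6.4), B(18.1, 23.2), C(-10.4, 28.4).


Area = |x_A(y_B-y_C) + x_B(y_C-y_A) + x_C(y_A-y_B)|/2
= |(-54.6) + 398.2 + 174.72|/2
= 518.32/2 = 259.16

259.16


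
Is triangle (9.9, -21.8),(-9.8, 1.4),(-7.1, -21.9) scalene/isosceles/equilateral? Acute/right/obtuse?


Side lengths squared: AB^2=926.33, BC^2=550.18, CA^2=289.01
Sorted: [289.01, 550.18, 926.33]
By sides: Scalene, By angles: Obtuse

Scalene, Obtuse


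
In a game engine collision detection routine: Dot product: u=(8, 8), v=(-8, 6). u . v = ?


u . v = u_x*v_x + u_y*v_y = 8*(-8) + 8*6
= (-64) + 48 = -16

-16


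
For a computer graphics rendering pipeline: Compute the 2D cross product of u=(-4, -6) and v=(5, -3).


u x v = u_x*v_y - u_y*v_x = (-4)*(-3) - (-6)*5
= 12 - (-30) = 42

42


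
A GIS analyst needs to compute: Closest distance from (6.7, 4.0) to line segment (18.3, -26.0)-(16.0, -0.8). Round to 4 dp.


Project P onto AB: t = 1 (clamped to [0,1])
Closest point on segment: (16, -0.8)
Distance: 10.4657

10.4657


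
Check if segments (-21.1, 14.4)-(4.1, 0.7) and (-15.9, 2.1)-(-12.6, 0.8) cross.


Cross products: d1=33.83, d2=21.38, d3=-238.72, d4=-226.27
d1*d2 < 0 and d3*d4 < 0? no

No, they don't intersect
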